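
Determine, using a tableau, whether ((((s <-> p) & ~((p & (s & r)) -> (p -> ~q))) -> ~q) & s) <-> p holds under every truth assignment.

Not valid

Assume the negation and expand:
Initial set: {F (((((s <-> p) & ~((p & (s & r)) -> (p -> ~q))) -> ~q) & s) <-> p)}.
F (((((s <-> p) & ~((p & (s & r)) -> (p -> ~q))) -> ~q) & s) <-> p): β-rule — branch into T ((((s <-> p) & ~((p & (s & r)) -> (p -> ~q))) -> ~q) & s), F p  //  F ((((s <-> p) & ~((p & (s & r)) -> (p -> ~q))) -> ~q) & s), T p.
  branch 1 (add T ((((s <-> p) & ~((p & (s & r)) -> (p -> ~q))) -> ~q) & s), F p):
    T ((((s <-> p) & ~((p & (s & r)) -> (p -> ~q))) -> ~q) & s): α-rule — add T (((s <-> p) & ~((p & (s & r)) -> (p -> ~q))) -> ~q), T s.
    T (((s <-> p) & ~((p & (s & r)) -> (p -> ~q))) -> ~q): β-rule — branch into F ((s <-> p) & ~((p & (s & r)) -> (p -> ~q)))  //  T ~q.
      branch 1.1 (add F ((s <-> p) & ~((p & (s & r)) -> (p -> ~q)))):
        F ((s <-> p) & ~((p & (s & r)) -> (p -> ~q))): β-rule — branch into F (s <-> p)  //  F ~((p & (s & r)) -> (p -> ~q)).
          branch 1.1.1 (add F (s <-> p)):
            F (s <-> p): β-rule — branch into T s, F p  //  F s, T p.
              branch 1.1.1.1 (add T s, F p):
                ○ open, literals {p=false, s=true}.
              branch 1.1.1.2 (add F s, T p):
                × closes — contains both s and ~s.
          branch 1.1.2 (add F ~((p & (s & r)) -> (p -> ~q))):
            F ~((p & (s & r)) -> (p -> ~q)): β-rule — branch into F (p & (s & r))  //  T (p -> ~q).
              branch 1.1.2.1 (add F (p & (s & r))):
                F (p & (s & r)): β-rule — branch into F p  //  F (s & r).
                  branch 1.1.2.1.1 (add F p):
                    ○ open, literals {p=false, s=true}.
                  branch 1.1.2.1.2 (add F (s & r)):
                    F (s & r): β-rule — branch into F s  //  F r.
                      branch 1.1.2.1.2.1 (add F s):
                        × closes — contains both s and ~s.
                      branch 1.1.2.1.2.2 (add F r):
                        ○ open, literals {p=false, r=false, s=true}.
              branch 1.1.2.2 (add T (p -> ~q)):
                T (p -> ~q): β-rule — branch into F p  //  T ~q.
                  branch 1.1.2.2.1 (add F p):
                    ○ open, literals {p=false, s=true}.
                  branch 1.1.2.2.2 (add T ~q):
                    ○ open, literals {p=false, q=false, s=true}.
      branch 1.2 (add T ~q):
        ○ open, literals {p=false, q=false, s=true}.
  branch 2 (add F ((((s <-> p) & ~((p & (s & r)) -> (p -> ~q))) -> ~q) & s), T p):
    F ((((s <-> p) & ~((p & (s & r)) -> (p -> ~q))) -> ~q) & s): β-rule — branch into F (((s <-> p) & ~((p & (s & r)) -> (p -> ~q))) -> ~q)  //  F s.
      branch 2.1 (add F (((s <-> p) & ~((p & (s & r)) -> (p -> ~q))) -> ~q)):
        F (((s <-> p) & ~((p & (s & r)) -> (p -> ~q))) -> ~q): α-rule — add T ((s <-> p) & ~((p & (s & r)) -> (p -> ~q))), F ~q.
        T ((s <-> p) & ~((p & (s & r)) -> (p -> ~q))): α-rule — add T (s <-> p), T ~((p & (s & r)) -> (p -> ~q)).
        T ~((p & (s & r)) -> (p -> ~q)): α-rule — add T (p & (s & r)), F (p -> ~q).
        T (p & (s & r)): α-rule — add T p, T (s & r).
        F (p -> ~q): α-rule — add T p, F ~q.
        T (s & r): α-rule — add T s, T r.
        T (s <-> p): β-rule — branch into T s, T p  //  F s, F p.
          branch 2.1.1 (add T s, T p):
            ○ open, literals {p=true, q=true, r=true, s=true}.
          branch 2.1.2 (add F s, F p):
            × closes — contains both s and ~s.
      branch 2.2 (add F s):
        ○ open, literals {p=true, s=false}.
3 branches closed, 8 open.
An open branch gives a countermodel: p=false, s=true (unmentioned atoms arbitrary); under it the original formula is false.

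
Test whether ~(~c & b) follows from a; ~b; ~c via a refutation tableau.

Yes

Initial set: {a; ~b; ~c; ~~(~c & b)}.
~~(~c & b): α-rule — add ~c, b.
× closes — contains both b and ~b.
All 1 branch closes.
Every branch closed, so the premises entail the conclusion.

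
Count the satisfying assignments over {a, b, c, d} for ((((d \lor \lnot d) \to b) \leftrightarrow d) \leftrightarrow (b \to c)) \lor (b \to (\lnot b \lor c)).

Initial set: {(((((d \lor \lnot d) \to b) \leftrightarrow d) \leftrightarrow (b \to c)) \lor (b \to (\lnot b \lor c)))}.
(((((d \lor \lnot d) \to b) \leftrightarrow d) \leftrightarrow (b \to c)) \lor (b \to (\lnot b \lor c))): β-rule — branch into ((((d \lor \lnot d) \to b) \leftrightarrow d) \leftrightarrow (b \to c))  //  (b \to (\lnot b \lor c)).
  branch 1 (add ((((d \lor \lnot d) \to b) \leftrightarrow d) \leftrightarrow (b \to c))):
    ((((d \lor \lnot d) \to b) \leftrightarrow d) \leftrightarrow (b \to c)): β-rule — branch into (((d \lor \lnot d) \to b) \leftrightarrow d), (b \to c)  //  \lnot (((d \lor \lnot d) \to b) \leftrightarrow d), \lnot (b \to c).
      branch 1.1 (add (((d \lor \lnot d) \to b) \leftrightarrow d), (b \to c)):
        (((d \lor \lnot d) \to b) \leftrightarrow d): β-rule — branch into ((d \lor \lnot d) \to b), d  //  \lnot ((d \lor \lnot d) \to b), \lnot d.
          branch 1.1.1 (add ((d \lor \lnot d) \to b), d):
            (b \to c): β-rule — branch into \lnot b  //  c.
              branch 1.1.1.1 (add \lnot b):
                ((d \lor \lnot d) \to b): β-rule — branch into \lnot (d \lor \lnot d)  //  b.
                  branch 1.1.1.1.1 (add \lnot (d \lor \lnot d)):
                    \lnot (d \lor \lnot d): α-rule — add \lnot d, \lnot \lnot d.
                    × closes — contains both d and \lnot d.
                  branch 1.1.1.1.2 (add b):
                    × closes — contains both b and \lnot b.
              branch 1.1.1.2 (add c):
                ((d \lor \lnot d) \to b): β-rule — branch into \lnot (d \lor \lnot d)  //  b.
                  branch 1.1.1.2.1 (add \lnot (d \lor \lnot d)):
                    \lnot (d \lor \lnot d): α-rule — add \lnot d, \lnot \lnot d.
                    × closes — contains both d and \lnot d.
                  branch 1.1.1.2.2 (add b):
                    ○ open, literals {b=true, c=true, d=true}.
          branch 1.1.2 (add \lnot ((d \lor \lnot d) \to b), \lnot d):
            \lnot ((d \lor \lnot d) \to b): α-rule — add (d \lor \lnot d), \lnot b.
            (b \to c): β-rule — branch into \lnot b  //  c.
              branch 1.1.2.1 (add \lnot b):
                (d \lor \lnot d): β-rule — branch into d  //  \lnot d.
                  branch 1.1.2.1.1 (add d):
                    × closes — contains both d and \lnot d.
                  branch 1.1.2.1.2 (add \lnot d):
                    ○ open, literals {b=false, d=false}.
              branch 1.1.2.2 (add c):
                (d \lor \lnot d): β-rule — branch into d  //  \lnot d.
                  branch 1.1.2.2.1 (add d):
                    × closes — contains both d and \lnot d.
                  branch 1.1.2.2.2 (add \lnot d):
                    ○ open, literals {b=false, c=true, d=false}.
      branch 1.2 (add \lnot (((d \lor \lnot d) \to b) \leftrightarrow d), \lnot (b \to c)):
        \lnot (b \to c): α-rule — add b, \lnot c.
        \lnot (((d \lor \lnot d) \to b) \leftrightarrow d): β-rule — branch into ((d \lor \lnot d) \to b), \lnot d  //  \lnot ((d \lor \lnot d) \to b), d.
          branch 1.2.1 (add ((d \lor \lnot d) \to b), \lnot d):
            ((d \lor \lnot d) \to b): β-rule — branch into \lnot (d \lor \lnot d)  //  b.
              branch 1.2.1.1 (add \lnot (d \lor \lnot d)):
                \lnot (d \lor \lnot d): α-rule — add \lnot d, \lnot \lnot d.
                × closes — contains both d and \lnot d.
              branch 1.2.1.2 (add b):
                ○ open, literals {b=true, c=false, d=false}.
          branch 1.2.2 (add \lnot ((d \lor \lnot d) \to b), d):
            \lnot ((d \lor \lnot d) \to b): α-rule — add (d \lor \lnot d), \lnot b.
            × closes — contains both b and \lnot b.
  branch 2 (add (b \to (\lnot b \lor c))):
    (b \to (\lnot b \lor c)): β-rule — branch into \lnot b  //  (\lnot b \lor c).
      branch 2.1 (add \lnot b):
        ○ open, literals {b=false}.
      branch 2.2 (add (\lnot b \lor c)):
        (\lnot b \lor c): β-rule — branch into \lnot b  //  c.
          branch 2.2.1 (add \lnot b):
            ○ open, literals {b=false}.
          branch 2.2.2 (add c):
            ○ open, literals {c=true}.
7 branches closed, 7 open.
Each open branch fixes some atoms; the unmentioned ones are free. Counting distinct full assignments: branch {b=true, c=true, d=true} (a) contributes 2 new; branch {b=false, d=false} (a, c) contributes 4 new; branch {b=false, c=true, d=false} (a) contributes 0 new; branch {b=true, c=false, d=false} (a) contributes 2 new; branch {b=false} (a, c, d) contributes 4 new; branch {b=false} (a, c, d) contributes 0 new; branch {c=true} (a, b, d) contributes 2 new. Total: 14.

14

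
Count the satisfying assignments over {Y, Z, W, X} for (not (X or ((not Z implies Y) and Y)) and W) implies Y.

Initial set: {((not (X or ((not Z implies Y) and Y)) and W) implies Y)}.
((not (X or ((not Z implies Y) and Y)) and W) implies Y): β-rule — branch into not (not (X or ((not Z implies Y) and Y)) and W)  //  Y.
  branch 1 (add not (not (X or ((not Z implies Y) and Y)) and W)):
    not (not (X or ((not Z implies Y) and Y)) and W): β-rule — branch into not not (X or ((not Z implies Y) and Y))  //  not W.
      branch 1.1 (add not not (X or ((not Z implies Y) and Y))):
        not not (X or ((not Z implies Y) and Y)): β-rule — branch into X  //  ((not Z implies Y) and Y).
          branch 1.1.1 (add X):
            ○ open, literals {X=1}.
          branch 1.1.2 (add ((not Z implies Y) and Y)):
            ((not Z implies Y) and Y): α-rule — add (not Z implies Y), Y.
            (not Z implies Y): β-rule — branch into not not Z  //  Y.
              branch 1.1.2.1 (add not not Z):
                ○ open, literals {Y=1, Z=1}.
              branch 1.1.2.2 (add Y):
                ○ open, literals {Y=1}.
      branch 1.2 (add not W):
        ○ open, literals {W=0}.
  branch 2 (add Y):
    ○ open, literals {Y=1}.
0 branches closed, 5 open.
Each open branch fixes some atoms; the unmentioned ones are free. Counting distinct full assignments: branch {X=1} (Y, Z, W) contributes 8 new; branch {Y=1, Z=1} (W, X) contributes 2 new; branch {Y=1} (Z, W, X) contributes 2 new; branch {W=0} (Y, Z, X) contributes 2 new; branch {Y=1} (Z, W, X) contributes 0 new. Total: 14.

14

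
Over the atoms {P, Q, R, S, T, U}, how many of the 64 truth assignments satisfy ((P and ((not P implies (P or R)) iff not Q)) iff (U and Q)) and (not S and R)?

8

Initial set: {(((P and ((not P implies (P or R)) iff not Q)) iff (U and Q)) and (not S and R))}.
(((P and ((not P implies (P or R)) iff not Q)) iff (U and Q)) and (not S and R)): α-rule — add ((P and ((not P implies (P or R)) iff not Q)) iff (U and Q)), (not S and R).
(not S and R): α-rule — add not S, R.
((P and ((not P implies (P or R)) iff not Q)) iff (U and Q)): β-rule — branch into (P and ((not P implies (P or R)) iff not Q)), (U and Q)  //  not (P and ((not P implies (P or R)) iff not Q)), not (U and Q).
  branch 1 (add (P and ((not P implies (P or R)) iff not Q)), (U and Q)):
    (P and ((not P implies (P or R)) iff not Q)): α-rule — add P, ((not P implies (P or R)) iff not Q).
    (U and Q): α-rule — add U, Q.
    ((not P implies (P or R)) iff not Q): β-rule — branch into (not P implies (P or R)), not Q  //  not (not P implies (P or R)), not not Q.
      branch 1.1 (add (not P implies (P or R)), not Q):
        × closes — contains both Q and not Q.
      branch 1.2 (add not (not P implies (P or R)), not not Q):
        not (not P implies (P or R)): α-rule — add not P, not (P or R).
        × closes — contains both P and not P.
  branch 2 (add not (P and ((not P implies (P or R)) iff not Q)), not (U and Q)):
    not (P and ((not P implies (P or R)) iff not Q)): β-rule — branch into not P  //  not ((not P implies (P or R)) iff not Q).
      branch 2.1 (add not P):
        not (U and Q): β-rule — branch into not U  //  not Q.
          branch 2.1.1 (add not U):
            ○ open, literals {P=0, R=1, S=0, U=0}.
          branch 2.1.2 (add not Q):
            ○ open, literals {P=0, Q=0, R=1, S=0}.
      branch 2.2 (add not ((not P implies (P or R)) iff not Q)):
        not (U and Q): β-rule — branch into not U  //  not Q.
          branch 2.2.1 (add not U):
            not ((not P implies (P or R)) iff not Q): β-rule — branch into (not P implies (P or R)), not not Q  //  not (not P implies (P or R)), not Q.
              branch 2.2.1.1 (add (not P implies (P or R)), not not Q):
                (not P implies (P or R)): β-rule — branch into not not P  //  (P or R).
                  branch 2.2.1.1.1 (add not not P):
                    ○ open, literals {P=1, Q=1, R=1, S=0, U=0}.
                  branch 2.2.1.1.2 (add (P or R)):
                    (P or R): β-rule — branch into P  //  R.
                      branch 2.2.1.1.2.1 (add P):
                        ○ open, literals {P=1, Q=1, R=1, S=0, U=0}.
                      branch 2.2.1.1.2.2 (add R):
                        ○ open, literals {Q=1, R=1, S=0, U=0}.
              branch 2.2.1.2 (add not (not P implies (P or R)), not Q):
                not (not P implies (P or R)): α-rule — add not P, not (P or R).
                not (P or R): α-rule — add not P, not R.
                × closes — contains both R and not R.
          branch 2.2.2 (add not Q):
            not ((not P implies (P or R)) iff not Q): β-rule — branch into (not P implies (P or R)), not not Q  //  not (not P implies (P or R)), not Q.
              branch 2.2.2.1 (add (not P implies (P or R)), not not Q):
                × closes — contains both Q and not Q.
              branch 2.2.2.2 (add not (not P implies (P or R)), not Q):
                not (not P implies (P or R)): α-rule — add not P, not (P or R).
                not (P or R): α-rule — add not P, not R.
                × closes — contains both R and not R.
5 branches closed, 5 open.
Each open branch fixes some atoms; the unmentioned ones are free. Counting distinct full assignments: branch {P=0, R=1, S=0, U=0} (Q, T) contributes 4 new; branch {P=0, Q=0, R=1, S=0} (T, U) contributes 2 new; branch {P=1, Q=1, R=1, S=0, U=0} (T) contributes 2 new; branch {P=1, Q=1, R=1, S=0, U=0} (T) contributes 0 new; branch {Q=1, R=1, S=0, U=0} (P, T) contributes 0 new. Total: 8.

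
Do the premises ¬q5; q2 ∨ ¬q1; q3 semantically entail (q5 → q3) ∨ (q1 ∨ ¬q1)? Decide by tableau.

Yes

Initial set: {¬q5; (q2 ∨ ¬q1); q3; ¬((q5 → q3) ∨ (q1 ∨ ¬q1))}.
¬((q5 → q3) ∨ (q1 ∨ ¬q1)): α-rule — add ¬(q5 → q3), ¬(q1 ∨ ¬q1).
¬(q5 → q3): α-rule — add q5, ¬q3.
× closes — contains both q5 and ¬q5.
All 1 branch closes.
Every branch closed, so the premises entail the conclusion.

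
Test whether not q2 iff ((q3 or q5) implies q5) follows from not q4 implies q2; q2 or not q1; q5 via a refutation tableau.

Initial set: {(not q4 implies q2); (q2 or not q1); q5; not (not q2 iff ((q3 or q5) implies q5))}.
(not q4 implies q2): β-rule — branch into not not q4  //  q2.
  branch 1 (add not not q4):
    (q2 or not q1): β-rule — branch into q2  //  not q1.
      branch 1.1 (add q2):
        not (not q2 iff ((q3 or q5) implies q5)): β-rule — branch into not q2, not ((q3 or q5) implies q5)  //  not not q2, ((q3 or q5) implies q5).
          branch 1.1.1 (add not q2, not ((q3 or q5) implies q5)):
            × closes — contains both q2 and not q2.
          branch 1.1.2 (add not not q2, ((q3 or q5) implies q5)):
            ((q3 or q5) implies q5): β-rule — branch into not (q3 or q5)  //  q5.
              branch 1.1.2.1 (add not (q3 or q5)):
                not (q3 or q5): α-rule — add not q3, not q5.
                × closes — contains both q5 and not q5.
              branch 1.1.2.2 (add q5):
                ○ open, literals {q2=T, q4=T, q5=T}.
      branch 1.2 (add not q1):
        not (not q2 iff ((q3 or q5) implies q5)): β-rule — branch into not q2, not ((q3 or q5) implies q5)  //  not not q2, ((q3 or q5) implies q5).
          branch 1.2.1 (add not q2, not ((q3 or q5) implies q5)):
            not ((q3 or q5) implies q5): α-rule — add (q3 or q5), not q5.
            × closes — contains both q5 and not q5.
          branch 1.2.2 (add not not q2, ((q3 or q5) implies q5)):
            ((q3 or q5) implies q5): β-rule — branch into not (q3 or q5)  //  q5.
              branch 1.2.2.1 (add not (q3 or q5)):
                not (q3 or q5): α-rule — add not q3, not q5.
                × closes — contains both q5 and not q5.
              branch 1.2.2.2 (add q5):
                ○ open, literals {q1=F, q2=T, q4=T, q5=T}.
  branch 2 (add q2):
    (q2 or not q1): β-rule — branch into q2  //  not q1.
      branch 2.1 (add q2):
        not (not q2 iff ((q3 or q5) implies q5)): β-rule — branch into not q2, not ((q3 or q5) implies q5)  //  not not q2, ((q3 or q5) implies q5).
          branch 2.1.1 (add not q2, not ((q3 or q5) implies q5)):
            × closes — contains both q2 and not q2.
          branch 2.1.2 (add not not q2, ((q3 or q5) implies q5)):
            ((q3 or q5) implies q5): β-rule — branch into not (q3 or q5)  //  q5.
              branch 2.1.2.1 (add not (q3 or q5)):
                not (q3 or q5): α-rule — add not q3, not q5.
                × closes — contains both q5 and not q5.
              branch 2.1.2.2 (add q5):
                ○ open, literals {q2=T, q5=T}.
      branch 2.2 (add not q1):
        not (not q2 iff ((q3 or q5) implies q5)): β-rule — branch into not q2, not ((q3 or q5) implies q5)  //  not not q2, ((q3 or q5) implies q5).
          branch 2.2.1 (add not q2, not ((q3 or q5) implies q5)):
            × closes — contains both q2 and not q2.
          branch 2.2.2 (add not not q2, ((q3 or q5) implies q5)):
            ((q3 or q5) implies q5): β-rule — branch into not (q3 or q5)  //  q5.
              branch 2.2.2.1 (add not (q3 or q5)):
                not (q3 or q5): α-rule — add not q3, not q5.
                × closes — contains both q5 and not q5.
              branch 2.2.2.2 (add q5):
                ○ open, literals {q1=F, q2=T, q5=T}.
8 branches closed, 4 open.
An open branch gives a countermodel: q2=T, q4=T, q5=T (unmentioned atoms arbitrary); the premises hold there but the conclusion fails.

No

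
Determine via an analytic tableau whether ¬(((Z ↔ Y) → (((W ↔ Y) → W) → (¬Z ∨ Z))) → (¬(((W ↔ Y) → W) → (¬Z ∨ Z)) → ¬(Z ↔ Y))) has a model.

Initial set: {¬(((Z ↔ Y) → (((W ↔ Y) → W) → (¬Z ∨ Z))) → (¬(((W ↔ Y) → W) → (¬Z ∨ Z)) → ¬(Z ↔ Y)))}.
¬(((Z ↔ Y) → (((W ↔ Y) → W) → (¬Z ∨ Z))) → (¬(((W ↔ Y) → W) → (¬Z ∨ Z)) → ¬(Z ↔ Y))): α-rule — add ((Z ↔ Y) → (((W ↔ Y) → W) → (¬Z ∨ Z))), ¬(¬(((W ↔ Y) → W) → (¬Z ∨ Z)) → ¬(Z ↔ Y)).
¬(¬(((W ↔ Y) → W) → (¬Z ∨ Z)) → ¬(Z ↔ Y)): α-rule — add ¬(((W ↔ Y) → W) → (¬Z ∨ Z)), ¬¬(Z ↔ Y).
¬(((W ↔ Y) → W) → (¬Z ∨ Z)): α-rule — add ((W ↔ Y) → W), ¬(¬Z ∨ Z).
¬(¬Z ∨ Z): α-rule — add ¬¬Z, ¬Z.
× closes — contains both Z and ¬Z.
All 1 branch closes.
Every branch closed; the formula is unsatisfiable.

Unsatisfiable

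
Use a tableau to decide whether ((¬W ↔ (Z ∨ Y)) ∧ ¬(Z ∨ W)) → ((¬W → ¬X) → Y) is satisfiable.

Initial set: {(((¬W ↔ (Z ∨ Y)) ∧ ¬(Z ∨ W)) → ((¬W → ¬X) → Y))}.
(((¬W ↔ (Z ∨ Y)) ∧ ¬(Z ∨ W)) → ((¬W → ¬X) → Y)): β-rule — branch into ¬((¬W ↔ (Z ∨ Y)) ∧ ¬(Z ∨ W))  //  ((¬W → ¬X) → Y).
  branch 1 (add ¬((¬W ↔ (Z ∨ Y)) ∧ ¬(Z ∨ W))):
    ¬((¬W ↔ (Z ∨ Y)) ∧ ¬(Z ∨ W)): β-rule — branch into ¬(¬W ↔ (Z ∨ Y))  //  ¬¬(Z ∨ W).
      branch 1.1 (add ¬(¬W ↔ (Z ∨ Y))):
        ¬(¬W ↔ (Z ∨ Y)): β-rule — branch into ¬W, ¬(Z ∨ Y)  //  ¬¬W, (Z ∨ Y).
          branch 1.1.1 (add ¬W, ¬(Z ∨ Y)):
            ¬(Z ∨ Y): α-rule — add ¬Z, ¬Y.
            ○ open, literals {W=false, Y=false, Z=false}.
          branch 1.1.2 (add ¬¬W, (Z ∨ Y)):
            (Z ∨ Y): β-rule — branch into Z  //  Y.
              branch 1.1.2.1 (add Z):
                ○ open, literals {W=true, Z=true}.
              branch 1.1.2.2 (add Y):
                ○ open, literals {W=true, Y=true}.
      branch 1.2 (add ¬¬(Z ∨ W)):
        ¬¬(Z ∨ W): β-rule — branch into Z  //  W.
          branch 1.2.1 (add Z):
            ○ open, literals {Z=true}.
          branch 1.2.2 (add W):
            ○ open, literals {W=true}.
  branch 2 (add ((¬W → ¬X) → Y)):
    ((¬W → ¬X) → Y): β-rule — branch into ¬(¬W → ¬X)  //  Y.
      branch 2.1 (add ¬(¬W → ¬X)):
        ¬(¬W → ¬X): α-rule — add ¬W, ¬¬X.
        ○ open, literals {W=false, X=true}.
      branch 2.2 (add Y):
        ○ open, literals {Y=true}.
0 branches closed, 7 open.
An open branch gives a satisfying assignment: W=false, Y=false, Z=false.

Satisfiable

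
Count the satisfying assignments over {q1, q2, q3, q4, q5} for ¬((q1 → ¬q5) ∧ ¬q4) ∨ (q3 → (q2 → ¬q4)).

32

Initial set: {T (¬((q1 → ¬q5) ∧ ¬q4) ∨ (q3 → (q2 → ¬q4)))}.
T (¬((q1 → ¬q5) ∧ ¬q4) ∨ (q3 → (q2 → ¬q4))): β-rule — branch into T ¬((q1 → ¬q5) ∧ ¬q4)  //  T (q3 → (q2 → ¬q4)).
  branch 1 (add T ¬((q1 → ¬q5) ∧ ¬q4)):
    T ¬((q1 → ¬q5) ∧ ¬q4): β-rule — branch into F (q1 → ¬q5)  //  F ¬q4.
      branch 1.1 (add F (q1 → ¬q5)):
        F (q1 → ¬q5): α-rule — add T q1, F ¬q5.
        ○ open, literals {q1=true, q5=true}.
      branch 1.2 (add F ¬q4):
        ○ open, literals {q4=true}.
  branch 2 (add T (q3 → (q2 → ¬q4))):
    T (q3 → (q2 → ¬q4)): β-rule — branch into F q3  //  T (q2 → ¬q4).
      branch 2.1 (add F q3):
        ○ open, literals {q3=false}.
      branch 2.2 (add T (q2 → ¬q4)):
        T (q2 → ¬q4): β-rule — branch into F q2  //  T ¬q4.
          branch 2.2.1 (add F q2):
            ○ open, literals {q2=false}.
          branch 2.2.2 (add T ¬q4):
            ○ open, literals {q4=false}.
0 branches closed, 5 open.
Each open branch fixes some atoms; the unmentioned ones are free. Counting distinct full assignments: branch {q1=true, q5=true} (q2, q3, q4) contributes 8 new; branch {q4=true} (q1, q2, q3, q5) contributes 12 new; branch {q3=false} (q1, q2, q4, q5) contributes 6 new; branch {q2=false} (q1, q3, q4, q5) contributes 3 new; branch {q4=false} (q1, q2, q3, q5) contributes 3 new. Total: 32.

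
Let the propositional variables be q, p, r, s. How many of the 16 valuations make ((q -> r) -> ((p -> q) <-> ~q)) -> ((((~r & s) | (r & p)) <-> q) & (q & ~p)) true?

Initial set: {(((q -> r) -> ((p -> q) <-> ~q)) -> ((((~r & s) | (r & p)) <-> q) & (q & ~p)))}.
(((q -> r) -> ((p -> q) <-> ~q)) -> ((((~r & s) | (r & p)) <-> q) & (q & ~p))): β-rule — branch into ~((q -> r) -> ((p -> q) <-> ~q))  //  ((((~r & s) | (r & p)) <-> q) & (q & ~p)).
  branch 1 (add ~((q -> r) -> ((p -> q) <-> ~q))):
    ~((q -> r) -> ((p -> q) <-> ~q)): α-rule — add (q -> r), ~((p -> q) <-> ~q).
    (q -> r): β-rule — branch into ~q  //  r.
      branch 1.1 (add ~q):
        ~((p -> q) <-> ~q): β-rule — branch into (p -> q), ~~q  //  ~(p -> q), ~q.
          branch 1.1.1 (add (p -> q), ~~q):
            × closes — contains both q and ~q.
          branch 1.1.2 (add ~(p -> q), ~q):
            ~(p -> q): α-rule — add p, ~q.
            ○ open, literals {p=1, q=0}.
      branch 1.2 (add r):
        ~((p -> q) <-> ~q): β-rule — branch into (p -> q), ~~q  //  ~(p -> q), ~q.
          branch 1.2.1 (add (p -> q), ~~q):
            (p -> q): β-rule — branch into ~p  //  q.
              branch 1.2.1.1 (add ~p):
                ○ open, literals {p=0, q=1, r=1}.
              branch 1.2.1.2 (add q):
                ○ open, literals {q=1, r=1}.
          branch 1.2.2 (add ~(p -> q), ~q):
            ~(p -> q): α-rule — add p, ~q.
            ○ open, literals {p=1, q=0, r=1}.
  branch 2 (add ((((~r & s) | (r & p)) <-> q) & (q & ~p))):
    ((((~r & s) | (r & p)) <-> q) & (q & ~p)): α-rule — add (((~r & s) | (r & p)) <-> q), (q & ~p).
    (q & ~p): α-rule — add q, ~p.
    (((~r & s) | (r & p)) <-> q): β-rule — branch into ((~r & s) | (r & p)), q  //  ~((~r & s) | (r & p)), ~q.
      branch 2.1 (add ((~r & s) | (r & p)), q):
        ((~r & s) | (r & p)): β-rule — branch into (~r & s)  //  (r & p).
          branch 2.1.1 (add (~r & s)):
            (~r & s): α-rule — add ~r, s.
            ○ open, literals {p=0, q=1, r=0, s=1}.
          branch 2.1.2 (add (r & p)):
            (r & p): α-rule — add r, p.
            × closes — contains both p and ~p.
      branch 2.2 (add ~((~r & s) | (r & p)), ~q):
        × closes — contains both q and ~q.
3 branches closed, 5 open.
Each open branch fixes some atoms; the unmentioned ones are free. Counting distinct full assignments: branch {p=1, q=0} (r, s) contributes 4 new; branch {p=0, q=1, r=1} (s) contributes 2 new; branch {q=1, r=1} (p, s) contributes 2 new; branch {p=1, q=0, r=1} (s) contributes 0 new; branch {p=0, q=1, r=0, s=1} (none free) contributes 1 new. Total: 9.

9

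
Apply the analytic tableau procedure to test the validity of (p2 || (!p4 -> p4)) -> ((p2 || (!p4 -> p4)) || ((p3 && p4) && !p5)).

Valid

Assume the negation and expand:
Initial set: {!((p2 || (!p4 -> p4)) -> ((p2 || (!p4 -> p4)) || ((p3 && p4) && !p5)))}.
!((p2 || (!p4 -> p4)) -> ((p2 || (!p4 -> p4)) || ((p3 && p4) && !p5))): α-rule — add (p2 || (!p4 -> p4)), !((p2 || (!p4 -> p4)) || ((p3 && p4) && !p5)).
!((p2 || (!p4 -> p4)) || ((p3 && p4) && !p5)): α-rule — add !(p2 || (!p4 -> p4)), !((p3 && p4) && !p5).
!(p2 || (!p4 -> p4)): α-rule — add !p2, !(!p4 -> p4).
!(!p4 -> p4): α-rule — add !p4, !p4.
(p2 || (!p4 -> p4)): β-rule — branch into p2  //  (!p4 -> p4).
  branch 1 (add p2):
    × closes — contains both p2 and !p2.
  branch 2 (add (!p4 -> p4)):
    !((p3 && p4) && !p5): β-rule — branch into !(p3 && p4)  //  !!p5.
      branch 2.1 (add !(p3 && p4)):
        (!p4 -> p4): β-rule — branch into !!p4  //  p4.
          branch 2.1.1 (add !!p4):
            × closes — contains both p4 and !p4.
          branch 2.1.2 (add p4):
            × closes — contains both p4 and !p4.
      branch 2.2 (add !!p5):
        (!p4 -> p4): β-rule — branch into !!p4  //  p4.
          branch 2.2.1 (add !!p4):
            × closes — contains both p4 and !p4.
          branch 2.2.2 (add p4):
            × closes — contains both p4 and !p4.
All 5 branches close.
Every branch closed, so the negation is unsatisfiable and the formula is valid.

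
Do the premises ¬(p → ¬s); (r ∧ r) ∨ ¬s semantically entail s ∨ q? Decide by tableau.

Yes

Initial set: {¬(p → ¬s); ((r ∧ r) ∨ ¬s); ¬(s ∨ q)}.
¬(p → ¬s): α-rule — add p, ¬¬s.
¬(s ∨ q): α-rule — add ¬s, ¬q.
× closes — contains both s and ¬s.
All 1 branch closes.
Every branch closed, so the premises entail the conclusion.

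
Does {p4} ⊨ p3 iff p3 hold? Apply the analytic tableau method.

Initial set: {T p4; F (p3 iff p3)}.
F (p3 iff p3): β-rule — branch into T p3, F p3  //  F p3, T p3.
  branch 1 (add T p3, F p3):
    × closes — contains both p3 and not p3.
  branch 2 (add F p3, T p3):
    × closes — contains both p3 and not p3.
All 2 branches close.
Every branch closed, so the premises entail the conclusion.

Yes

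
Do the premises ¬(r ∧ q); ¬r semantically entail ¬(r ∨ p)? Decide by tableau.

No

Initial set: {T ¬(r ∧ q); T ¬r; F ¬(r ∨ p)}.
T ¬(r ∧ q): β-rule — branch into F r  //  F q.
  branch 1 (add F r):
    F ¬(r ∨ p): β-rule — branch into T r  //  T p.
      branch 1.1 (add T r):
        × closes — contains both r and ¬r.
      branch 1.2 (add T p):
        ○ open, literals {p=true, r=false}.
  branch 2 (add F q):
    F ¬(r ∨ p): β-rule — branch into T r  //  T p.
      branch 2.1 (add T r):
        × closes — contains both r and ¬r.
      branch 2.2 (add T p):
        ○ open, literals {p=true, q=false, r=false}.
2 branches closed, 2 open.
An open branch gives a countermodel: p=true, r=false (unmentioned atoms arbitrary); the premises hold there but the conclusion fails.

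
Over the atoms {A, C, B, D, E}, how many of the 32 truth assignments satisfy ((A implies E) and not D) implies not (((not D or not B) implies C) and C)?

26

Initial set: {(((A implies E) and not D) implies not (((not D or not B) implies C) and C))}.
(((A implies E) and not D) implies not (((not D or not B) implies C) and C)): β-rule — branch into not ((A implies E) and not D)  //  not (((not D or not B) implies C) and C).
  branch 1 (add not ((A implies E) and not D)):
    not ((A implies E) and not D): β-rule — branch into not (A implies E)  //  not not D.
      branch 1.1 (add not (A implies E)):
        not (A implies E): α-rule — add A, not E.
        ○ open, literals {A=true, E=false}.
      branch 1.2 (add not not D):
        ○ open, literals {D=true}.
  branch 2 (add not (((not D or not B) implies C) and C)):
    not (((not D or not B) implies C) and C): β-rule — branch into not ((not D or not B) implies C)  //  not C.
      branch 2.1 (add not ((not D or not B) implies C)):
        not ((not D or not B) implies C): α-rule — add (not D or not B), not C.
        (not D or not B): β-rule — branch into not D  //  not B.
          branch 2.1.1 (add not D):
            ○ open, literals {C=false, D=false}.
          branch 2.1.2 (add not B):
            ○ open, literals {B=false, C=false}.
      branch 2.2 (add not C):
        ○ open, literals {C=false}.
0 branches closed, 5 open.
Each open branch fixes some atoms; the unmentioned ones are free. Counting distinct full assignments: branch {A=true, E=false} (C, B, D) contributes 8 new; branch {D=true} (A, C, B, E) contributes 12 new; branch {C=false, D=false} (A, B, E) contributes 6 new; branch {B=false, C=false} (A, D, E) contributes 0 new; branch {C=false} (A, B, D, E) contributes 0 new. Total: 26.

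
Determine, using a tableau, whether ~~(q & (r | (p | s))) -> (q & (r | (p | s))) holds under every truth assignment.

Valid

Assume the negation and expand:
Initial set: {~(~~(q & (r | (p | s))) -> (q & (r | (p | s))))}.
~(~~(q & (r | (p | s))) -> (q & (r | (p | s)))): α-rule — add ~~(q & (r | (p | s))), ~(q & (r | (p | s))).
~~(q & (r | (p | s))): drop double negation, giving (q & (r | (p | s))).
(q & (r | (p | s))): α-rule — add q, (r | (p | s)).
~(q & (r | (p | s))): β-rule — branch into ~q  //  ~(r | (p | s)).
  branch 1 (add ~q):
    × closes — contains both q and ~q.
  branch 2 (add ~(r | (p | s))):
    ~(r | (p | s)): α-rule — add ~r, ~(p | s).
    ~(p | s): α-rule — add ~p, ~s.
    (r | (p | s)): β-rule — branch into r  //  (p | s).
      branch 2.1 (add r):
        × closes — contains both r and ~r.
      branch 2.2 (add (p | s)):
        (p | s): β-rule — branch into p  //  s.
          branch 2.2.1 (add p):
            × closes — contains both p and ~p.
          branch 2.2.2 (add s):
            × closes — contains both s and ~s.
All 4 branches close.
Every branch closed, so the negation is unsatisfiable and the formula is valid.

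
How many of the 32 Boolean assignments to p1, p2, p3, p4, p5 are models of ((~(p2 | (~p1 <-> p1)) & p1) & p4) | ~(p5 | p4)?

Initial set: {T (((~(p2 | (~p1 <-> p1)) & p1) & p4) | ~(p5 | p4))}.
T (((~(p2 | (~p1 <-> p1)) & p1) & p4) | ~(p5 | p4)): β-rule — branch into T ((~(p2 | (~p1 <-> p1)) & p1) & p4)  //  T ~(p5 | p4).
  branch 1 (add T ((~(p2 | (~p1 <-> p1)) & p1) & p4)):
    T ((~(p2 | (~p1 <-> p1)) & p1) & p4): α-rule — add T (~(p2 | (~p1 <-> p1)) & p1), T p4.
    T (~(p2 | (~p1 <-> p1)) & p1): α-rule — add T ~(p2 | (~p1 <-> p1)), T p1.
    T ~(p2 | (~p1 <-> p1)): α-rule — add F p2, F (~p1 <-> p1).
    F (~p1 <-> p1): β-rule — branch into T ~p1, F p1  //  F ~p1, T p1.
      branch 1.1 (add T ~p1, F p1):
        × closes — contains both p1 and ~p1.
      branch 1.2 (add F ~p1, T p1):
        ○ open, literals {p1=1, p2=0, p4=1}.
  branch 2 (add T ~(p5 | p4)):
    T ~(p5 | p4): α-rule — add F p5, F p4.
    ○ open, literals {p4=0, p5=0}.
1 branch closed, 2 open.
Each open branch fixes some atoms; the unmentioned ones are free. Counting distinct full assignments: branch {p1=1, p2=0, p4=1} (p3, p5) contributes 4 new; branch {p4=0, p5=0} (p1, p2, p3) contributes 8 new. Total: 12.

12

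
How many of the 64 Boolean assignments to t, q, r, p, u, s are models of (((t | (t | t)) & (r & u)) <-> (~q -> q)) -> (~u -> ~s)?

56

Initial set: {((((t | (t | t)) & (r & u)) <-> (~q -> q)) -> (~u -> ~s))}.
((((t | (t | t)) & (r & u)) <-> (~q -> q)) -> (~u -> ~s)): β-rule — branch into ~(((t | (t | t)) & (r & u)) <-> (~q -> q))  //  (~u -> ~s).
  branch 1 (add ~(((t | (t | t)) & (r & u)) <-> (~q -> q))):
    ~(((t | (t | t)) & (r & u)) <-> (~q -> q)): β-rule — branch into ((t | (t | t)) & (r & u)), ~(~q -> q)  //  ~((t | (t | t)) & (r & u)), (~q -> q).
      branch 1.1 (add ((t | (t | t)) & (r & u)), ~(~q -> q)):
        ((t | (t | t)) & (r & u)): α-rule — add (t | (t | t)), (r & u).
        ~(~q -> q): α-rule — add ~q, ~q.
        (r & u): α-rule — add r, u.
        (t | (t | t)): β-rule — branch into t  //  (t | t).
          branch 1.1.1 (add t):
            ○ open, literals {q=false, r=true, t=true, u=true}.
          branch 1.1.2 (add (t | t)):
            (t | t): β-rule — branch into t  //  t.
              branch 1.1.2.1 (add t):
                ○ open, literals {q=false, r=true, t=true, u=true}.
              branch 1.1.2.2 (add t):
                ○ open, literals {q=false, r=true, t=true, u=true}.
      branch 1.2 (add ~((t | (t | t)) & (r & u)), (~q -> q)):
        ~((t | (t | t)) & (r & u)): β-rule — branch into ~(t | (t | t))  //  ~(r & u).
          branch 1.2.1 (add ~(t | (t | t))):
            ~(t | (t | t)): α-rule — add ~t, ~(t | t).
            ~(t | t): α-rule — add ~t, ~t.
            (~q -> q): β-rule — branch into ~~q  //  q.
              branch 1.2.1.1 (add ~~q):
                ○ open, literals {q=true, t=false}.
              branch 1.2.1.2 (add q):
                ○ open, literals {q=true, t=false}.
          branch 1.2.2 (add ~(r & u)):
            (~q -> q): β-rule — branch into ~~q  //  q.
              branch 1.2.2.1 (add ~~q):
                ~(r & u): β-rule — branch into ~r  //  ~u.
                  branch 1.2.2.1.1 (add ~r):
                    ○ open, literals {q=true, r=false}.
                  branch 1.2.2.1.2 (add ~u):
                    ○ open, literals {q=true, u=false}.
              branch 1.2.2.2 (add q):
                ~(r & u): β-rule — branch into ~r  //  ~u.
                  branch 1.2.2.2.1 (add ~r):
                    ○ open, literals {q=true, r=false}.
                  branch 1.2.2.2.2 (add ~u):
                    ○ open, literals {q=true, u=false}.
  branch 2 (add (~u -> ~s)):
    (~u -> ~s): β-rule — branch into ~~u  //  ~s.
      branch 2.1 (add ~~u):
        ○ open, literals {u=true}.
      branch 2.2 (add ~s):
        ○ open, literals {s=false}.
0 branches closed, 11 open.
Each open branch fixes some atoms; the unmentioned ones are free. Counting distinct full assignments: branch {q=false, r=true, t=true, u=true} (p, s) contributes 4 new; branch {q=false, r=true, t=true, u=true} (p, s) contributes 0 new; branch {q=false, r=true, t=true, u=true} (p, s) contributes 0 new; branch {q=true, t=false} (r, p, u, s) contributes 16 new; branch {q=true, t=false} (r, p, u, s) contributes 0 new; branch {q=true, r=false} (t, p, u, s) contributes 8 new; branch {q=true, u=false} (t, r, p, s) contributes 4 new; branch {q=true, r=false} (t, p, u, s) contributes 0 new; branch {q=true, u=false} (t, r, p, s) contributes 0 new; branch {u=true} (t, q, r, p, s) contributes 16 new; branch {s=false} (t, q, r, p, u) contributes 8 new. Total: 56.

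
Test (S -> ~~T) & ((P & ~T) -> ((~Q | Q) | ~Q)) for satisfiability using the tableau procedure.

Satisfiable

Initial set: {T ((S -> ~~T) & ((P & ~T) -> ((~Q | Q) | ~Q)))}.
T ((S -> ~~T) & ((P & ~T) -> ((~Q | Q) | ~Q))): α-rule — add T (S -> ~~T), T ((P & ~T) -> ((~Q | Q) | ~Q)).
T (S -> ~~T): β-rule — branch into F S  //  T ~~T.
  branch 1 (add F S):
    T ((P & ~T) -> ((~Q | Q) | ~Q)): β-rule — branch into F (P & ~T)  //  T ((~Q | Q) | ~Q).
      branch 1.1 (add F (P & ~T)):
        F (P & ~T): β-rule — branch into F P  //  F ~T.
          branch 1.1.1 (add F P):
            ○ open, literals {P=false, S=false}.
          branch 1.1.2 (add F ~T):
            ○ open, literals {S=false, T=true}.
      branch 1.2 (add T ((~Q | Q) | ~Q)):
        T ((~Q | Q) | ~Q): β-rule — branch into T (~Q | Q)  //  T ~Q.
          branch 1.2.1 (add T (~Q | Q)):
            T (~Q | Q): β-rule — branch into T ~Q  //  T Q.
              branch 1.2.1.1 (add T ~Q):
                ○ open, literals {Q=false, S=false}.
              branch 1.2.1.2 (add T Q):
                ○ open, literals {Q=true, S=false}.
          branch 1.2.2 (add T ~Q):
            ○ open, literals {Q=false, S=false}.
  branch 2 (add T ~~T):
    T ~~T: drop double negation, giving T T.
    T ((P & ~T) -> ((~Q | Q) | ~Q)): β-rule — branch into F (P & ~T)  //  T ((~Q | Q) | ~Q).
      branch 2.1 (add F (P & ~T)):
        F (P & ~T): β-rule — branch into F P  //  F ~T.
          branch 2.1.1 (add F P):
            ○ open, literals {P=false, T=true}.
          branch 2.1.2 (add F ~T):
            ○ open, literals {T=true}.
      branch 2.2 (add T ((~Q | Q) | ~Q)):
        T ((~Q | Q) | ~Q): β-rule — branch into T (~Q | Q)  //  T ~Q.
          branch 2.2.1 (add T (~Q | Q)):
            T (~Q | Q): β-rule — branch into T ~Q  //  T Q.
              branch 2.2.1.1 (add T ~Q):
                ○ open, literals {Q=false, T=true}.
              branch 2.2.1.2 (add T Q):
                ○ open, literals {Q=true, T=true}.
          branch 2.2.2 (add T ~Q):
            ○ open, literals {Q=false, T=true}.
0 branches closed, 10 open.
An open branch gives a satisfying assignment: P=false, S=false.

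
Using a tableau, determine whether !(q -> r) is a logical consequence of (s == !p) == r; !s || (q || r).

No

Initial set: {((s == !p) == r); (!s || (q || r)); !!(q -> r)}.
((s == !p) == r): β-rule — branch into (s == !p), r  //  !(s == !p), !r.
  branch 1 (add (s == !p), r):
    (!s || (q || r)): β-rule — branch into !s  //  (q || r).
      branch 1.1 (add !s):
        !!(q -> r): β-rule — branch into !q  //  r.
          branch 1.1.1 (add !q):
            (s == !p): β-rule — branch into s, !p  //  !s, !!p.
              branch 1.1.1.1 (add s, !p):
                × closes — contains both s and !s.
              branch 1.1.1.2 (add !s, !!p):
                ○ open, literals {p=1, q=0, r=1, s=0}.
          branch 1.1.2 (add r):
            (s == !p): β-rule — branch into s, !p  //  !s, !!p.
              branch 1.1.2.1 (add s, !p):
                × closes — contains both s and !s.
              branch 1.1.2.2 (add !s, !!p):
                ○ open, literals {p=1, r=1, s=0}.
      branch 1.2 (add (q || r)):
        !!(q -> r): β-rule — branch into !q  //  r.
          branch 1.2.1 (add !q):
            (s == !p): β-rule — branch into s, !p  //  !s, !!p.
              branch 1.2.1.1 (add s, !p):
                (q || r): β-rule — branch into q  //  r.
                  branch 1.2.1.1.1 (add q):
                    × closes — contains both q and !q.
                  branch 1.2.1.1.2 (add r):
                    ○ open, literals {p=0, q=0, r=1, s=1}.
              branch 1.2.1.2 (add !s, !!p):
                (q || r): β-rule — branch into q  //  r.
                  branch 1.2.1.2.1 (add q):
                    × closes — contains both q and !q.
                  branch 1.2.1.2.2 (add r):
                    ○ open, literals {p=1, q=0, r=1, s=0}.
          branch 1.2.2 (add r):
            (s == !p): β-rule — branch into s, !p  //  !s, !!p.
              branch 1.2.2.1 (add s, !p):
                (q || r): β-rule — branch into q  //  r.
                  branch 1.2.2.1.1 (add q):
                    ○ open, literals {p=0, q=1, r=1, s=1}.
                  branch 1.2.2.1.2 (add r):
                    ○ open, literals {p=0, r=1, s=1}.
              branch 1.2.2.2 (add !s, !!p):
                (q || r): β-rule — branch into q  //  r.
                  branch 1.2.2.2.1 (add q):
                    ○ open, literals {p=1, q=1, r=1, s=0}.
                  branch 1.2.2.2.2 (add r):
                    ○ open, literals {p=1, r=1, s=0}.
  branch 2 (add !(s == !p), !r):
    (!s || (q || r)): β-rule — branch into !s  //  (q || r).
      branch 2.1 (add !s):
        !!(q -> r): β-rule — branch into !q  //  r.
          branch 2.1.1 (add !q):
            !(s == !p): β-rule — branch into s, !!p  //  !s, !p.
              branch 2.1.1.1 (add s, !!p):
                × closes — contains both s and !s.
              branch 2.1.1.2 (add !s, !p):
                ○ open, literals {p=0, q=0, r=0, s=0}.
          branch 2.1.2 (add r):
            × closes — contains both r and !r.
      branch 2.2 (add (q || r)):
        !!(q -> r): β-rule — branch into !q  //  r.
          branch 2.2.1 (add !q):
            !(s == !p): β-rule — branch into s, !!p  //  !s, !p.
              branch 2.2.1.1 (add s, !!p):
                (q || r): β-rule — branch into q  //  r.
                  branch 2.2.1.1.1 (add q):
                    × closes — contains both q and !q.
                  branch 2.2.1.1.2 (add r):
                    × closes — contains both r and !r.
              branch 2.2.1.2 (add !s, !p):
                (q || r): β-rule — branch into q  //  r.
                  branch 2.2.1.2.1 (add q):
                    × closes — contains both q and !q.
                  branch 2.2.1.2.2 (add r):
                    × closes — contains both r and !r.
          branch 2.2.2 (add r):
            × closes — contains both r and !r.
11 branches closed, 9 open.
An open branch gives a countermodel: p=1, q=0, r=1, s=0 (unmentioned atoms arbitrary); the premises hold there but the conclusion fails.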